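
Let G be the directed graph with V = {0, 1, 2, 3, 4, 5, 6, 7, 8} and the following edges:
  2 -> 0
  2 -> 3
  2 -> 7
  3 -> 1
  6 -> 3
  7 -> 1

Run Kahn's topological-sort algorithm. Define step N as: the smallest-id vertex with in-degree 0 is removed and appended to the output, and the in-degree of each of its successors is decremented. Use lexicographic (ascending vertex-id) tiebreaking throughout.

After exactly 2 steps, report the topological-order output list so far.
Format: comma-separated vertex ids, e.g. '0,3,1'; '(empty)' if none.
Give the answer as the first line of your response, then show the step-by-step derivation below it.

2,0

step 1: output 2; order=[2]; indeg=(0,2,0,1,0,0,0,0,0)
step 2: output 0; order=[2,0]; indeg=(0,2,0,1,0,0,0,0,0)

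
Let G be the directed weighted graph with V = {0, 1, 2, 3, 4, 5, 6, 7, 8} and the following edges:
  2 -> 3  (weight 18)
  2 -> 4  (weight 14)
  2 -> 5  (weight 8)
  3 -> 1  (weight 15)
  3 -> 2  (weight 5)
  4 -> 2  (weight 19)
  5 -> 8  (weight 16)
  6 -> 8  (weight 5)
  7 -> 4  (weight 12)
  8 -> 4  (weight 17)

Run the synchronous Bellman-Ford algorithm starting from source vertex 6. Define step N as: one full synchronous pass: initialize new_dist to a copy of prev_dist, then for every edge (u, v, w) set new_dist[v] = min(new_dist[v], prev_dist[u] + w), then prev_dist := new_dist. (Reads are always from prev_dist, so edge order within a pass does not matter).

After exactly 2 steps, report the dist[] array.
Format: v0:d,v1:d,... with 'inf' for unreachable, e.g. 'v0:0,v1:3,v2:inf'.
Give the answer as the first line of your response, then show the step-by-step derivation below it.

v0:inf,v1:inf,v2:inf,v3:inf,v4:22,v5:inf,v6:0,v7:inf,v8:5

step 1: dist = v0:inf,v1:inf,v2:inf,v3:inf,v4:inf,v5:inf,v6:0,v7:inf,v8:5
step 2: dist = v0:inf,v1:inf,v2:inf,v3:inf,v4:22,v5:inf,v6:0,v7:inf,v8:5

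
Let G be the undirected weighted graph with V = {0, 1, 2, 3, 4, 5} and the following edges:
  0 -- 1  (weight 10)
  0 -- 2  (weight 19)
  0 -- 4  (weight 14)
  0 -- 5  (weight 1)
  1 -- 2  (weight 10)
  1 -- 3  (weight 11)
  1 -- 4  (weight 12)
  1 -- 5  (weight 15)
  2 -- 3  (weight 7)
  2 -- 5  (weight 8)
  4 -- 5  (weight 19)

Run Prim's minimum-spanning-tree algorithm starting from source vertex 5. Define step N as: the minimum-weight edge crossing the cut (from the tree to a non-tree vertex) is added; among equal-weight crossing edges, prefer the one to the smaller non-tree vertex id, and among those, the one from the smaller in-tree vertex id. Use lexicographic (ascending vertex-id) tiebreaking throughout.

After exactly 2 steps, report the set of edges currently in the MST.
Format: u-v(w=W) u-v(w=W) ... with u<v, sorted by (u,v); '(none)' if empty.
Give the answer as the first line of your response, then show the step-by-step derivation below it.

0-5(w=1) 2-5(w=8)

step 1: add edge 0-5 (w=1); MST = {0-5(w=1)}
step 2: add edge 2-5 (w=8); MST = {0-5(w=1) 2-5(w=8)}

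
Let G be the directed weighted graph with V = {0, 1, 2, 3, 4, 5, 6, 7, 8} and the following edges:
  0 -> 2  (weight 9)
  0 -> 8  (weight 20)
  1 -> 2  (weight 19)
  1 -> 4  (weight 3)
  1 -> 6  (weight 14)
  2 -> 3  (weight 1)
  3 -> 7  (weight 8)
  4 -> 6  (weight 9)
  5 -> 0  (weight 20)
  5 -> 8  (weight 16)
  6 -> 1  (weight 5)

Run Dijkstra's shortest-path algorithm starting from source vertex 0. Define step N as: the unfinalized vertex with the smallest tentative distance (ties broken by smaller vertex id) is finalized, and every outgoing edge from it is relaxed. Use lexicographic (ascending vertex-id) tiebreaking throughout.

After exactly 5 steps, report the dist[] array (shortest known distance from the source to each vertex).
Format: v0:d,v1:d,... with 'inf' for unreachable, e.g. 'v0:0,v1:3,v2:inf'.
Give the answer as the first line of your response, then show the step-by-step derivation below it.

v0:0,v1:inf,v2:9,v3:10,v4:inf,v5:inf,v6:inf,v7:18,v8:20

step 1: dist = v0:0,v1:inf,v2:9,v3:inf,v4:inf,v5:inf,v6:inf,v7:inf,v8:20
step 2: dist = v0:0,v1:inf,v2:9,v3:10,v4:inf,v5:inf,v6:inf,v7:inf,v8:20
step 3: dist = v0:0,v1:inf,v2:9,v3:10,v4:inf,v5:inf,v6:inf,v7:18,v8:20
step 4: dist = v0:0,v1:inf,v2:9,v3:10,v4:inf,v5:inf,v6:inf,v7:18,v8:20
step 5: dist = v0:0,v1:inf,v2:9,v3:10,v4:inf,v5:inf,v6:inf,v7:18,v8:20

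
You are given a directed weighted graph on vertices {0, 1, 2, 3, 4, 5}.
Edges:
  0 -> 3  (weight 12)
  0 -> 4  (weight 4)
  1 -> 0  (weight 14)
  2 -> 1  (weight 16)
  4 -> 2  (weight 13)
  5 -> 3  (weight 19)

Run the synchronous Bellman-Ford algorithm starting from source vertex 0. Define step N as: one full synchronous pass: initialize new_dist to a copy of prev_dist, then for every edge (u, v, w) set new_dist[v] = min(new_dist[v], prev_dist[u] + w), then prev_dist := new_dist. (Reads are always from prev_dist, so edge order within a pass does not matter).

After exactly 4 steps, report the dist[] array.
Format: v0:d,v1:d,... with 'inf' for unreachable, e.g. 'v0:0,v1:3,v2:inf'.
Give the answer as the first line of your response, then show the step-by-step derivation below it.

v0:0,v1:33,v2:17,v3:12,v4:4,v5:inf

step 1: dist = v0:0,v1:inf,v2:inf,v3:12,v4:4,v5:inf
step 2: dist = v0:0,v1:inf,v2:17,v3:12,v4:4,v5:inf
step 3: dist = v0:0,v1:33,v2:17,v3:12,v4:4,v5:inf
step 4: dist = v0:0,v1:33,v2:17,v3:12,v4:4,v5:inf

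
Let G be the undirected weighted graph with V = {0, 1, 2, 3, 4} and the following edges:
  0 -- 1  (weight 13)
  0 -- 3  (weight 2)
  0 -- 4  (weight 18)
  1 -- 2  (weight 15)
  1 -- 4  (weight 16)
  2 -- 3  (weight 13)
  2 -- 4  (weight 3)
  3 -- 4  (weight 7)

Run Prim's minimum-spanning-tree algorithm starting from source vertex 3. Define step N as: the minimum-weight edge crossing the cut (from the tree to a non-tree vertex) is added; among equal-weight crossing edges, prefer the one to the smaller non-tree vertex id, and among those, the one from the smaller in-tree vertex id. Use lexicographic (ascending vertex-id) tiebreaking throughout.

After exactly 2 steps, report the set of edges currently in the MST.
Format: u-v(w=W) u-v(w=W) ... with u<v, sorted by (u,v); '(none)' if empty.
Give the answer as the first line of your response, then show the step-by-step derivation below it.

0-3(w=2) 3-4(w=7)

step 1: add edge 0-3 (w=2); MST = {0-3(w=2)}
step 2: add edge 3-4 (w=7); MST = {0-3(w=2) 3-4(w=7)}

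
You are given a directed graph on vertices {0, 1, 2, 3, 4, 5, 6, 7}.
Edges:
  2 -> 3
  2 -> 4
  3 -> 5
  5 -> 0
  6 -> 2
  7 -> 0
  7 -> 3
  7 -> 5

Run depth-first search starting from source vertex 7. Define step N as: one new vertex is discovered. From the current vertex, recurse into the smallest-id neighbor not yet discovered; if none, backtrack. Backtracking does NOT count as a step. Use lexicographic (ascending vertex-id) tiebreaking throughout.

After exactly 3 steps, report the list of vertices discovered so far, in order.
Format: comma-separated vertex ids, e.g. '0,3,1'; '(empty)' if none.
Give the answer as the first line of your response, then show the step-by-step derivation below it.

7,0,3

step 1: discover 7; path=7; order=7
step 2: discover 0; path=7>0; order=7,0
step 3: discover 3; path=7>3; order=7,0,3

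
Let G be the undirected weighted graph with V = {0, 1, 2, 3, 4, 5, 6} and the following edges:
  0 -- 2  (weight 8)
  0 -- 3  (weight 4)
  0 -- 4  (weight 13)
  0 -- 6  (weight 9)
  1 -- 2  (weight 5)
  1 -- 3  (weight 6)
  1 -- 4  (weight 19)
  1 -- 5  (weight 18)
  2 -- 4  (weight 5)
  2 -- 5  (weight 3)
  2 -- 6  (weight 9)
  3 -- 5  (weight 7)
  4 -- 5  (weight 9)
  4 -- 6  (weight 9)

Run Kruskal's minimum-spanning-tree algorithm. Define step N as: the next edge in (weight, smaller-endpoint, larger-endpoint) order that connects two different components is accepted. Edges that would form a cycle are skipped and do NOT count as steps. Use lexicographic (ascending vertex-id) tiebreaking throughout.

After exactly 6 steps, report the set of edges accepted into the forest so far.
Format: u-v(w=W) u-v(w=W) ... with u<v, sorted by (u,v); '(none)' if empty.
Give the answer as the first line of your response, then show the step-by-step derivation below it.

0-3(w=4) 0-6(w=9) 1-2(w=5) 1-3(w=6) 2-4(w=5) 2-5(w=3)

step 1: add edge 2-5 (w=3); MST = {2-5(w=3)}
step 2: add edge 0-3 (w=4); MST = {0-3(w=4) 2-5(w=3)}
step 3: add edge 1-2 (w=5); MST = {0-3(w=4) 1-2(w=5) 2-5(w=3)}
step 4: add edge 2-4 (w=5); MST = {0-3(w=4) 1-2(w=5) 2-4(w=5) 2-5(w=3)}
step 5: add edge 1-3 (w=6); MST = {0-3(w=4) 1-2(w=5) 1-3(w=6) 2-4(w=5) 2-5(w=3)}
step 6: add edge 0-6 (w=9); MST = {0-3(w=4) 0-6(w=9) 1-2(w=5) 1-3(w=6) 2-4(w=5) 2-5(w=3)}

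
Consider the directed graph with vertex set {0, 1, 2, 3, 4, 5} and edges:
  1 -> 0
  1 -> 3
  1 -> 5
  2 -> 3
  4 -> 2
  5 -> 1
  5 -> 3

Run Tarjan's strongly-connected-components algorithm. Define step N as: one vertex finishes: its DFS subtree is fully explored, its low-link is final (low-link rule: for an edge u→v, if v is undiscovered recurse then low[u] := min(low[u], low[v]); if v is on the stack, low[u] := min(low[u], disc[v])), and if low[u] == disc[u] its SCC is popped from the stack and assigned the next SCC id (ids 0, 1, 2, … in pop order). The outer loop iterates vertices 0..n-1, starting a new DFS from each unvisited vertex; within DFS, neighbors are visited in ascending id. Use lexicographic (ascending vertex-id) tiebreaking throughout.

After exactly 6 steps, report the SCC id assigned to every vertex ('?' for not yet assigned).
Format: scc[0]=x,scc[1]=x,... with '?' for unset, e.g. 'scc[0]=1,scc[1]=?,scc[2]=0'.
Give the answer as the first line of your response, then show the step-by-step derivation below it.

scc[0]=0,scc[1]=2,scc[2]=3,scc[3]=1,scc[4]=4,scc[5]=2

step 1: low=(low[0]=0,low[1]=?,low[2]=?,low[3]=?,low[4]=?,low[5]=?); scc=(scc[0]=0,scc[1]=?,scc[2]=?,scc[3]=?,scc[4]=?,scc[5]=?)
step 2: low=(low[0]=0,low[1]=1,low[2]=?,low[3]=2,low[4]=?,low[5]=?); scc=(scc[0]=0,scc[1]=?,scc[2]=?,scc[3]=1,scc[4]=?,scc[5]=?)
step 3: low=(low[0]=0,low[1]=1,low[2]=?,low[3]=2,low[4]=?,low[5]=1); scc=(scc[0]=0,scc[1]=?,scc[2]=?,scc[3]=1,scc[4]=?,scc[5]=?)
step 4: low=(low[0]=0,low[1]=1,low[2]=?,low[3]=2,low[4]=?,low[5]=1); scc=(scc[0]=0,scc[1]=2,scc[2]=?,scc[3]=1,scc[4]=?,scc[5]=2)
step 5: low=(low[0]=0,low[1]=1,low[2]=4,low[3]=2,low[4]=?,low[5]=1); scc=(scc[0]=0,scc[1]=2,scc[2]=3,scc[3]=1,scc[4]=?,scc[5]=2)
step 6: low=(low[0]=0,low[1]=1,low[2]=4,low[3]=2,low[4]=5,low[5]=1); scc=(scc[0]=0,scc[1]=2,scc[2]=3,scc[3]=1,scc[4]=4,scc[5]=2)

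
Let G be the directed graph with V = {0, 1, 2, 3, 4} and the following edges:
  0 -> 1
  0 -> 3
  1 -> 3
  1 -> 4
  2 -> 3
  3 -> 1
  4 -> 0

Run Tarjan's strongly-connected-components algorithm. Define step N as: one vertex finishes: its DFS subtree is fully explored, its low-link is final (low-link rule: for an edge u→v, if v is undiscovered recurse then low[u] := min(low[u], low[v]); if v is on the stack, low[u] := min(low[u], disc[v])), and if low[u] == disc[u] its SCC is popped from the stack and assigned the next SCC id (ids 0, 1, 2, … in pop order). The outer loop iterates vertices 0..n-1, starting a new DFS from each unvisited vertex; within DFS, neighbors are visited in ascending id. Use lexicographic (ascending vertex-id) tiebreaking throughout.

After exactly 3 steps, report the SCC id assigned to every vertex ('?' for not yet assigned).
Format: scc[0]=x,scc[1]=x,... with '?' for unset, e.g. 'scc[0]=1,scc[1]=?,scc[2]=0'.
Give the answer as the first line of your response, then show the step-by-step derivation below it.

scc[0]=?,scc[1]=?,scc[2]=?,scc[3]=?,scc[4]=?

step 1: low=(low[0]=0,low[1]=1,low[2]=?,low[3]=1,low[4]=?); scc=(scc[0]=?,scc[1]=?,scc[2]=?,scc[3]=?,scc[4]=?)
step 2: low=(low[0]=0,low[1]=1,low[2]=?,low[3]=1,low[4]=0); scc=(scc[0]=?,scc[1]=?,scc[2]=?,scc[3]=?,scc[4]=?)
step 3: low=(low[0]=0,low[1]=0,low[2]=?,low[3]=1,low[4]=0); scc=(scc[0]=?,scc[1]=?,scc[2]=?,scc[3]=?,scc[4]=?)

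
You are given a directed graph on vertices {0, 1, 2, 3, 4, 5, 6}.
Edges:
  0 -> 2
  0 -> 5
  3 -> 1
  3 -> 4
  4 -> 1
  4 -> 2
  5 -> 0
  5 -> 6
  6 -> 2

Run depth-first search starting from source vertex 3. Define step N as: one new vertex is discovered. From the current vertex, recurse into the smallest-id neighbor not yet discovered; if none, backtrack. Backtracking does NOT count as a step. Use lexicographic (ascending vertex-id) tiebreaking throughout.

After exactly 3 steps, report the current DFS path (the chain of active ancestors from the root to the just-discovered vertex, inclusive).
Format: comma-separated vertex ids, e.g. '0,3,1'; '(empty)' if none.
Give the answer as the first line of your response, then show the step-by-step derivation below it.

3,4

step 1: discover 3; path=3; order=3
step 2: discover 1; path=3>1; order=3,1
step 3: discover 4; path=3>4; order=3,1,4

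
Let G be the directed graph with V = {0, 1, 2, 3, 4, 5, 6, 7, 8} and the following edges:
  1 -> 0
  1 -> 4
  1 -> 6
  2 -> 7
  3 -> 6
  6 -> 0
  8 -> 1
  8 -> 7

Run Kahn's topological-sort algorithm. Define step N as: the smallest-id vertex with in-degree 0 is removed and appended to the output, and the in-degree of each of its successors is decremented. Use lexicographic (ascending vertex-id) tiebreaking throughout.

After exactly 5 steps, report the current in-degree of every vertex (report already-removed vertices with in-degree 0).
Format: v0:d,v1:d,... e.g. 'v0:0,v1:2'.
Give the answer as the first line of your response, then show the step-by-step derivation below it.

v0:1,v1:0,v2:0,v3:0,v4:0,v5:0,v6:0,v7:0,v8:0

step 1: output 2; order=[2]; indeg=(2,1,0,0,1,0,2,1,0)
step 2: output 3; order=[2,3]; indeg=(2,1,0,0,1,0,1,1,0)
step 3: output 5; order=[2,3,5]; indeg=(2,1,0,0,1,0,1,1,0)
step 4: output 8; order=[2,3,5,8]; indeg=(2,0,0,0,1,0,1,0,0)
step 5: output 1; order=[2,3,5,8,1]; indeg=(1,0,0,0,0,0,0,0,0)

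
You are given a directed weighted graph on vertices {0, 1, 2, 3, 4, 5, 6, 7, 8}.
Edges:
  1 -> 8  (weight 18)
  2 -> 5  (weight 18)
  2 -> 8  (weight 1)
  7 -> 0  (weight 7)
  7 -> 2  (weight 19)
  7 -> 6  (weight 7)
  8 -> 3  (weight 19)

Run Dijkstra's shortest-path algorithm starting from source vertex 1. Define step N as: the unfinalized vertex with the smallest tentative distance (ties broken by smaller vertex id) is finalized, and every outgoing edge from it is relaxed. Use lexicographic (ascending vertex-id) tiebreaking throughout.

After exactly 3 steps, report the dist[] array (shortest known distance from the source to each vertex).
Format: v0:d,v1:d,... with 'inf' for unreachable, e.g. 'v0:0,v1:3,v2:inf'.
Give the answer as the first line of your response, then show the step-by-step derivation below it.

v0:inf,v1:0,v2:inf,v3:37,v4:inf,v5:inf,v6:inf,v7:inf,v8:18

step 1: dist = v0:inf,v1:0,v2:inf,v3:inf,v4:inf,v5:inf,v6:inf,v7:inf,v8:18
step 2: dist = v0:inf,v1:0,v2:inf,v3:37,v4:inf,v5:inf,v6:inf,v7:inf,v8:18
step 3: dist = v0:inf,v1:0,v2:inf,v3:37,v4:inf,v5:inf,v6:inf,v7:inf,v8:18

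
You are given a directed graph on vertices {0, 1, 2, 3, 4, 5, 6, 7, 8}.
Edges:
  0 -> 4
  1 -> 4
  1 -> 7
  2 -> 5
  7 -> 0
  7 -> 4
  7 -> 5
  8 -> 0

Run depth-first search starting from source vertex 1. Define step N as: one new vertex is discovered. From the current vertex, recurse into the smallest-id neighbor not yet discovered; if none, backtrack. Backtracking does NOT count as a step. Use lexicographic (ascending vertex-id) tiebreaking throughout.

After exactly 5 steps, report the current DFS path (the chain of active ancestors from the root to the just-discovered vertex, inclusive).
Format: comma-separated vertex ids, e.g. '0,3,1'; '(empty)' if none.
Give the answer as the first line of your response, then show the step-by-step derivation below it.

1,7,5

step 1: discover 1; path=1; order=1
step 2: discover 4; path=1>4; order=1,4
step 3: discover 7; path=1>7; order=1,4,7
step 4: discover 0; path=1>7>0; order=1,4,7,0
step 5: discover 5; path=1>7>5; order=1,4,7,0,5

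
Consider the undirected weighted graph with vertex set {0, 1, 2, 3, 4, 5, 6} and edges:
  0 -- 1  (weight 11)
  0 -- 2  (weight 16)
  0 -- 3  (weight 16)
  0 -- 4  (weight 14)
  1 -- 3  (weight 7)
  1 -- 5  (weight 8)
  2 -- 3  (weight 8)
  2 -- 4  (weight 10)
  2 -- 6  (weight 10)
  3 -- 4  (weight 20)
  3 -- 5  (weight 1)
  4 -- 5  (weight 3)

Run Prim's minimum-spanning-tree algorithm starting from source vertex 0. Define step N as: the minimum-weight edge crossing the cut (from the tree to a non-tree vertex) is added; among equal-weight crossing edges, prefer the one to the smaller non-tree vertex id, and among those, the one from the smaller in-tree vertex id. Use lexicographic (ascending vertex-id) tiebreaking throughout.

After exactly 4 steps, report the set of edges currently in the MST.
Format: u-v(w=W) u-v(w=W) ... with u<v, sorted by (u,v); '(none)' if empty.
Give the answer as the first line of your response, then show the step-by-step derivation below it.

0-1(w=11) 1-3(w=7) 3-5(w=1) 4-5(w=3)

step 1: add edge 0-1 (w=11); MST = {0-1(w=11)}
step 2: add edge 1-3 (w=7); MST = {0-1(w=11) 1-3(w=7)}
step 3: add edge 3-5 (w=1); MST = {0-1(w=11) 1-3(w=7) 3-5(w=1)}
step 4: add edge 4-5 (w=3); MST = {0-1(w=11) 1-3(w=7) 3-5(w=1) 4-5(w=3)}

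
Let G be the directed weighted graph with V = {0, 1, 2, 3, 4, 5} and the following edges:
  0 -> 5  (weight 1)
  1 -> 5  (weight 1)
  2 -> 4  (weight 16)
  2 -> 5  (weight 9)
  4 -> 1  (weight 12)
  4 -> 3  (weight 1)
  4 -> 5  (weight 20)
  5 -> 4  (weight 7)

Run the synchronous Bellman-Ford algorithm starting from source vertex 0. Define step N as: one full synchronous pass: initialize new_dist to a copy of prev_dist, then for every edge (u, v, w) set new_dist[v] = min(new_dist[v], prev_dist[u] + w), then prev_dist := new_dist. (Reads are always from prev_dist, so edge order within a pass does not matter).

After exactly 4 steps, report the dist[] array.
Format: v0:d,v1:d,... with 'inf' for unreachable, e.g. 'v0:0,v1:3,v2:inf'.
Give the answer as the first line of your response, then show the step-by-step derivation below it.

v0:0,v1:20,v2:inf,v3:9,v4:8,v5:1

step 1: dist = v0:0,v1:inf,v2:inf,v3:inf,v4:inf,v5:1
step 2: dist = v0:0,v1:inf,v2:inf,v3:inf,v4:8,v5:1
step 3: dist = v0:0,v1:20,v2:inf,v3:9,v4:8,v5:1
step 4: dist = v0:0,v1:20,v2:inf,v3:9,v4:8,v5:1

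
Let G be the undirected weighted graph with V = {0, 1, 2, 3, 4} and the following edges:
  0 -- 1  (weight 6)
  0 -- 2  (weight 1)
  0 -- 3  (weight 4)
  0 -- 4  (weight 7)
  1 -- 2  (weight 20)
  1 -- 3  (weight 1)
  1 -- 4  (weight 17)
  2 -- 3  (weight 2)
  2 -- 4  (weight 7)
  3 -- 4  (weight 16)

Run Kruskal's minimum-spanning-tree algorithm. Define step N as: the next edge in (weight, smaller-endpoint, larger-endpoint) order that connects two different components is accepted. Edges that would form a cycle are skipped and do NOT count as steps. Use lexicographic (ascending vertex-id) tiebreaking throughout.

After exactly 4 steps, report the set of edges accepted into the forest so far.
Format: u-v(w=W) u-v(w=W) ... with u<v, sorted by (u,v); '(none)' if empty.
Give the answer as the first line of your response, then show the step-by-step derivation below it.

0-2(w=1) 0-4(w=7) 1-3(w=1) 2-3(w=2)

step 1: add edge 0-2 (w=1); MST = {0-2(w=1)}
step 2: add edge 1-3 (w=1); MST = {0-2(w=1) 1-3(w=1)}
step 3: add edge 2-3 (w=2); MST = {0-2(w=1) 1-3(w=1) 2-3(w=2)}
step 4: add edge 0-4 (w=7); MST = {0-2(w=1) 0-4(w=7) 1-3(w=1) 2-3(w=2)}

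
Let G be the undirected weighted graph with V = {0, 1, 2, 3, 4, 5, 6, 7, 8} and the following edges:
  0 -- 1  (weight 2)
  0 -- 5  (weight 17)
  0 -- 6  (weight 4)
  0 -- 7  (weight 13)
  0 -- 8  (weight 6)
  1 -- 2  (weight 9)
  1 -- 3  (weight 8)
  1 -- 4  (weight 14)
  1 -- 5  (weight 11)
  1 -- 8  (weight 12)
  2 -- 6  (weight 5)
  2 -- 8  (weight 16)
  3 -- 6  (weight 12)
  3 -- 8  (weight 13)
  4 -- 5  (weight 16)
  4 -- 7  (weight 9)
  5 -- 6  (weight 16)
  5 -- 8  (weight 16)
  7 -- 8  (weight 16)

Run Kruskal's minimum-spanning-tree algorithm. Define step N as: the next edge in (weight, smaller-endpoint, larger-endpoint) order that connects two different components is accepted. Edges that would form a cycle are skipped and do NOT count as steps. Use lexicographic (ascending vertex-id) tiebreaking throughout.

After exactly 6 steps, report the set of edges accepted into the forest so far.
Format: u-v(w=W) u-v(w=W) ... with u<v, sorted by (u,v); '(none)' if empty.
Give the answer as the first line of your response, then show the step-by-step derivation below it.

0-1(w=2) 0-6(w=4) 0-8(w=6) 1-3(w=8) 2-6(w=5) 4-7(w=9)

step 1: add edge 0-1 (w=2); MST = {0-1(w=2)}
step 2: add edge 0-6 (w=4); MST = {0-1(w=2) 0-6(w=4)}
step 3: add edge 2-6 (w=5); MST = {0-1(w=2) 0-6(w=4) 2-6(w=5)}
step 4: add edge 0-8 (w=6); MST = {0-1(w=2) 0-6(w=4) 0-8(w=6) 2-6(w=5)}
step 5: add edge 1-3 (w=8); MST = {0-1(w=2) 0-6(w=4) 0-8(w=6) 1-3(w=8) 2-6(w=5)}
step 6: add edge 4-7 (w=9); MST = {0-1(w=2) 0-6(w=4) 0-8(w=6) 1-3(w=8) 2-6(w=5) 4-7(w=9)}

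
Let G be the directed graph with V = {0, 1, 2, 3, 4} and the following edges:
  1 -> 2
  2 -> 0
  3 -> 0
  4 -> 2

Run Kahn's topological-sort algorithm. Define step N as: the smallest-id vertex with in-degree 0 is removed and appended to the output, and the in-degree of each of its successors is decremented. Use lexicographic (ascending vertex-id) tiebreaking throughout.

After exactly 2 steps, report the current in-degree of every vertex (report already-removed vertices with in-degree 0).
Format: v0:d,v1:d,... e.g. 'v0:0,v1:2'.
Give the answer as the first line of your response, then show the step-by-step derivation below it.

v0:1,v1:0,v2:1,v3:0,v4:0

step 1: output 1; order=[1]; indeg=(2,0,1,0,0)
step 2: output 3; order=[1,3]; indeg=(1,0,1,0,0)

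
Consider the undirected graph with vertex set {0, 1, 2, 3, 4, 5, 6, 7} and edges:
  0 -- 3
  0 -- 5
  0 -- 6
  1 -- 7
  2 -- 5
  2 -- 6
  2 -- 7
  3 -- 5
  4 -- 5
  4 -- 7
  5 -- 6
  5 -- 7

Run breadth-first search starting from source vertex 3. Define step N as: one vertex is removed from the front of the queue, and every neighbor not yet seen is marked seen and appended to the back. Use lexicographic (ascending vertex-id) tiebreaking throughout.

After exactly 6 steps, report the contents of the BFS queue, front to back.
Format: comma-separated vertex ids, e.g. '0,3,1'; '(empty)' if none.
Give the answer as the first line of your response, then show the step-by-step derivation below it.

7

step 1: dequeue 3; queue=[0,5]; order=3
step 2: dequeue 0; queue=[5,6]; order=3,0
step 3: dequeue 5; queue=[6,2,4,7]; order=3,0,5
step 4: dequeue 6; queue=[2,4,7]; order=3,0,5,6
step 5: dequeue 2; queue=[4,7]; order=3,0,5,6,2
step 6: dequeue 4; queue=[7]; order=3,0,5,6,2,4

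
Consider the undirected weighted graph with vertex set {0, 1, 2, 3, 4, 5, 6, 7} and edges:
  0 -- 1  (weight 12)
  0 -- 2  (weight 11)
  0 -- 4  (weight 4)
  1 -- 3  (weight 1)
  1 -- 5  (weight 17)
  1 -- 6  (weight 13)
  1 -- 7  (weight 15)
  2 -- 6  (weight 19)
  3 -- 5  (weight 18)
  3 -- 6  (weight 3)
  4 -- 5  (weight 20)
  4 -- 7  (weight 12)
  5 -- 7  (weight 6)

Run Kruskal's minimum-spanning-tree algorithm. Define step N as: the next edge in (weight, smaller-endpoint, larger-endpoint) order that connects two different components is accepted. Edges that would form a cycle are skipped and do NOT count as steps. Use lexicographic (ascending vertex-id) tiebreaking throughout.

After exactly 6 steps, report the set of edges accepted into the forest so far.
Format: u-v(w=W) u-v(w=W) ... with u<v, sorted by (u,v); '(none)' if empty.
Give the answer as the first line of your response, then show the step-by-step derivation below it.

0-1(w=12) 0-2(w=11) 0-4(w=4) 1-3(w=1) 3-6(w=3) 5-7(w=6)

step 1: add edge 1-3 (w=1); MST = {1-3(w=1)}
step 2: add edge 3-6 (w=3); MST = {1-3(w=1) 3-6(w=3)}
step 3: add edge 0-4 (w=4); MST = {0-4(w=4) 1-3(w=1) 3-6(w=3)}
step 4: add edge 5-7 (w=6); MST = {0-4(w=4) 1-3(w=1) 3-6(w=3) 5-7(w=6)}
step 5: add edge 0-2 (w=11); MST = {0-2(w=11) 0-4(w=4) 1-3(w=1) 3-6(w=3) 5-7(w=6)}
step 6: add edge 0-1 (w=12); MST = {0-1(w=12) 0-2(w=11) 0-4(w=4) 1-3(w=1) 3-6(w=3) 5-7(w=6)}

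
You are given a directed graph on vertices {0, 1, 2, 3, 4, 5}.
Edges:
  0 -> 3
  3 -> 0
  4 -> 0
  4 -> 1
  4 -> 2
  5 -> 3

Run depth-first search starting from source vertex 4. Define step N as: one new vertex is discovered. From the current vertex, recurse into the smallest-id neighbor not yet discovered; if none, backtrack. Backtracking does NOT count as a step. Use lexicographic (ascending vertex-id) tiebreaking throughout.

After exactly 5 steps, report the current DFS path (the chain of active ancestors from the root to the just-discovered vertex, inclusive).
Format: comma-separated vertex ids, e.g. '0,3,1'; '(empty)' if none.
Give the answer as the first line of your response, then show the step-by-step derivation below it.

4,2

step 1: discover 4; path=4; order=4
step 2: discover 0; path=4>0; order=4,0
step 3: discover 3; path=4>0>3; order=4,0,3
step 4: discover 1; path=4>1; order=4,0,3,1
step 5: discover 2; path=4>2; order=4,0,3,1,2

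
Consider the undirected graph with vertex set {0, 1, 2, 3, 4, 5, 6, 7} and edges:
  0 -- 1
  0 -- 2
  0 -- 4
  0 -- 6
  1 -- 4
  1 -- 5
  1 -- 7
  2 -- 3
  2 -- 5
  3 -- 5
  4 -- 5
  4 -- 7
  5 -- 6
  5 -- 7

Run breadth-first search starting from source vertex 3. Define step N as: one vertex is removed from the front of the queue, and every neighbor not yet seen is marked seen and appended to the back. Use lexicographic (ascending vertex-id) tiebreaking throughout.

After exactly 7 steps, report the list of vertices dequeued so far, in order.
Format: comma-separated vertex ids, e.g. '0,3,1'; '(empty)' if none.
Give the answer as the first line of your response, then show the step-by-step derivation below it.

3,2,5,0,1,4,6

step 1: dequeue 3; queue=[2,5]; order=3
step 2: dequeue 2; queue=[5,0]; order=3,2
step 3: dequeue 5; queue=[0,1,4,6,7]; order=3,2,5
step 4: dequeue 0; queue=[1,4,6,7]; order=3,2,5,0
step 5: dequeue 1; queue=[4,6,7]; order=3,2,5,0,1
step 6: dequeue 4; queue=[6,7]; order=3,2,5,0,1,4
step 7: dequeue 6; queue=[7]; order=3,2,5,0,1,4,6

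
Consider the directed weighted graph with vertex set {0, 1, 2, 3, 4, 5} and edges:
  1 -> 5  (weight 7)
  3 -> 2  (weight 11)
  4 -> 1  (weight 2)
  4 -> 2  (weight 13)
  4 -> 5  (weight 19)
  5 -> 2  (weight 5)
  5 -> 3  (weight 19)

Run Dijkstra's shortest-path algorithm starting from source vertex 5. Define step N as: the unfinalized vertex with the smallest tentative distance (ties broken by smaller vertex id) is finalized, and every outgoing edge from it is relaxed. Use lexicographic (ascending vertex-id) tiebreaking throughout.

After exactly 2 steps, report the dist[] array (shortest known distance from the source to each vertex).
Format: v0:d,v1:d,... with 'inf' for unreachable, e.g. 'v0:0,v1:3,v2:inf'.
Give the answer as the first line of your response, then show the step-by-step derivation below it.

v0:inf,v1:inf,v2:5,v3:19,v4:inf,v5:0

step 1: dist = v0:inf,v1:inf,v2:5,v3:19,v4:inf,v5:0
step 2: dist = v0:inf,v1:inf,v2:5,v3:19,v4:inf,v5:0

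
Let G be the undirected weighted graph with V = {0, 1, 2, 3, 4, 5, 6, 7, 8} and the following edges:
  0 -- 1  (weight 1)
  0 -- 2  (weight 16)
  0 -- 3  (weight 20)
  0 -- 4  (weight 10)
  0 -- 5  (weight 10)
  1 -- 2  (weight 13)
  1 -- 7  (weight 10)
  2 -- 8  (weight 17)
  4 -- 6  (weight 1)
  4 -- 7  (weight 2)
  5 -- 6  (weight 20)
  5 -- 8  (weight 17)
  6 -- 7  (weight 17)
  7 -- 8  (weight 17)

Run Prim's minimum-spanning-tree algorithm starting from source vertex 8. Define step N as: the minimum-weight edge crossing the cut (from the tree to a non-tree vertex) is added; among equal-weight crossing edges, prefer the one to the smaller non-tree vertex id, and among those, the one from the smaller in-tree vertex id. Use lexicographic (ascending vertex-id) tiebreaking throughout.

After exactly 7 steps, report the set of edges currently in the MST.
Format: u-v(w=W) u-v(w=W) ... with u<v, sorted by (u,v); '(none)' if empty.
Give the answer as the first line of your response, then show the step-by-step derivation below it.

0-1(w=1) 0-4(w=10) 0-5(w=10) 1-2(w=13) 2-8(w=17) 4-6(w=1) 4-7(w=2)

step 1: add edge 2-8 (w=17); MST = {2-8(w=17)}
step 2: add edge 1-2 (w=13); MST = {1-2(w=13) 2-8(w=17)}
step 3: add edge 0-1 (w=1); MST = {0-1(w=1) 1-2(w=13) 2-8(w=17)}
step 4: add edge 0-4 (w=10); MST = {0-1(w=1) 0-4(w=10) 1-2(w=13) 2-8(w=17)}
step 5: add edge 4-6 (w=1); MST = {0-1(w=1) 0-4(w=10) 1-2(w=13) 2-8(w=17) 4-6(w=1)}
step 6: add edge 4-7 (w=2); MST = {0-1(w=1) 0-4(w=10) 1-2(w=13) 2-8(w=17) 4-6(w=1) 4-7(w=2)}
step 7: add edge 0-5 (w=10); MST = {0-1(w=1) 0-4(w=10) 0-5(w=10) 1-2(w=13) 2-8(w=17) 4-6(w=1) 4-7(w=2)}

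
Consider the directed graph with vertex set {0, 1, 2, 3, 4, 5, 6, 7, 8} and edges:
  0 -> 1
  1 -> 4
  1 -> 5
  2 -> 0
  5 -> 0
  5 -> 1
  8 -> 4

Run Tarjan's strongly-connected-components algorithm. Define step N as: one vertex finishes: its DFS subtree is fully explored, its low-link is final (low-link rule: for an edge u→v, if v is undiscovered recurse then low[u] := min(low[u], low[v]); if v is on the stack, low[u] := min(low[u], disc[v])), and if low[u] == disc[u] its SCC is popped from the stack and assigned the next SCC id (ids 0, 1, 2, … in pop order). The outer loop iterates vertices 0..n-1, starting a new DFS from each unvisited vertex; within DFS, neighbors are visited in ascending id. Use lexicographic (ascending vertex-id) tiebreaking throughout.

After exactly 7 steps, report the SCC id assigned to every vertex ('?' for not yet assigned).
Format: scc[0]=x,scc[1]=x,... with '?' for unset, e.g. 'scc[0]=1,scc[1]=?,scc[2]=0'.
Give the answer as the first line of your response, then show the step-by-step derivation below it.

scc[0]=1,scc[1]=1,scc[2]=2,scc[3]=3,scc[4]=0,scc[5]=1,scc[6]=4,scc[7]=?,scc[8]=?

step 1: low=(low[0]=0,low[1]=1,low[2]=?,low[3]=?,low[4]=2,low[5]=?,low[6]=?,low[7]=?,low[8]=?); scc=(scc[0]=?,scc[1]=?,scc[2]=?,scc[3]=?,scc[4]=0,scc[5]=?,scc[6]=?,scc[7]=?,scc[8]=?)
step 2: low=(low[0]=0,low[1]=1,low[2]=?,low[3]=?,low[4]=2,low[5]=0,low[6]=?,low[7]=?,low[8]=?); scc=(scc[0]=?,scc[1]=?,scc[2]=?,scc[3]=?,scc[4]=0,scc[5]=?,scc[6]=?,scc[7]=?,scc[8]=?)
step 3: low=(low[0]=0,low[1]=0,low[2]=?,low[3]=?,low[4]=2,low[5]=0,low[6]=?,low[7]=?,low[8]=?); scc=(scc[0]=?,scc[1]=?,scc[2]=?,scc[3]=?,scc[4]=0,scc[5]=?,scc[6]=?,scc[7]=?,scc[8]=?)
step 4: low=(low[0]=0,low[1]=0,low[2]=?,low[3]=?,low[4]=2,low[5]=0,low[6]=?,low[7]=?,low[8]=?); scc=(scc[0]=1,scc[1]=1,scc[2]=?,scc[3]=?,scc[4]=0,scc[5]=1,scc[6]=?,scc[7]=?,scc[8]=?)
step 5: low=(low[0]=0,low[1]=0,low[2]=4,low[3]=?,low[4]=2,low[5]=0,low[6]=?,low[7]=?,low[8]=?); scc=(scc[0]=1,scc[1]=1,scc[2]=2,scc[3]=?,scc[4]=0,scc[5]=1,scc[6]=?,scc[7]=?,scc[8]=?)
step 6: low=(low[0]=0,low[1]=0,low[2]=4,low[3]=5,low[4]=2,low[5]=0,low[6]=?,low[7]=?,low[8]=?); scc=(scc[0]=1,scc[1]=1,scc[2]=2,scc[3]=3,scc[4]=0,scc[5]=1,scc[6]=?,scc[7]=?,scc[8]=?)
step 7: low=(low[0]=0,low[1]=0,low[2]=4,low[3]=5,low[4]=2,low[5]=0,low[6]=6,low[7]=?,low[8]=?); scc=(scc[0]=1,scc[1]=1,scc[2]=2,scc[3]=3,scc[4]=0,scc[5]=1,scc[6]=4,scc[7]=?,scc[8]=?)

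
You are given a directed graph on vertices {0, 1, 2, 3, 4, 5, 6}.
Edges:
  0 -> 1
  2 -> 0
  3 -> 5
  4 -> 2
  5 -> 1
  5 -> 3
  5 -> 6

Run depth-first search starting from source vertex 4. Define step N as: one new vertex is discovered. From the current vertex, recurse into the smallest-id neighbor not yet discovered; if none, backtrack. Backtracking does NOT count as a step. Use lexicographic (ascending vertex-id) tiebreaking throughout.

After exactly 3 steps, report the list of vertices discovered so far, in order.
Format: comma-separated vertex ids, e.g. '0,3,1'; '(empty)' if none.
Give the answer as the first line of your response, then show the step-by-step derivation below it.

4,2,0

step 1: discover 4; path=4; order=4
step 2: discover 2; path=4>2; order=4,2
step 3: discover 0; path=4>2>0; order=4,2,0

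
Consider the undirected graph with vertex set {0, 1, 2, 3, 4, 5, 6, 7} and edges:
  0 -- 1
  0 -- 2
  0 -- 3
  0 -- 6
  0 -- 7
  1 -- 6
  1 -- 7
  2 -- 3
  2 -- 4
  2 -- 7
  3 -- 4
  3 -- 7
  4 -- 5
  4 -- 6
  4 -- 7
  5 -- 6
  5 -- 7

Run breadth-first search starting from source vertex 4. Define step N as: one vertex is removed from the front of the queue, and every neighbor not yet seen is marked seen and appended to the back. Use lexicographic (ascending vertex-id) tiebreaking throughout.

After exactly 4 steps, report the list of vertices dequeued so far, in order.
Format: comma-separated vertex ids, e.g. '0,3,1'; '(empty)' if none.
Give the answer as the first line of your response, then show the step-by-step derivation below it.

4,2,3,5

step 1: dequeue 4; queue=[2,3,5,6,7]; order=4
step 2: dequeue 2; queue=[3,5,6,7,0]; order=4,2
step 3: dequeue 3; queue=[5,6,7,0]; order=4,2,3
step 4: dequeue 5; queue=[6,7,0]; order=4,2,3,5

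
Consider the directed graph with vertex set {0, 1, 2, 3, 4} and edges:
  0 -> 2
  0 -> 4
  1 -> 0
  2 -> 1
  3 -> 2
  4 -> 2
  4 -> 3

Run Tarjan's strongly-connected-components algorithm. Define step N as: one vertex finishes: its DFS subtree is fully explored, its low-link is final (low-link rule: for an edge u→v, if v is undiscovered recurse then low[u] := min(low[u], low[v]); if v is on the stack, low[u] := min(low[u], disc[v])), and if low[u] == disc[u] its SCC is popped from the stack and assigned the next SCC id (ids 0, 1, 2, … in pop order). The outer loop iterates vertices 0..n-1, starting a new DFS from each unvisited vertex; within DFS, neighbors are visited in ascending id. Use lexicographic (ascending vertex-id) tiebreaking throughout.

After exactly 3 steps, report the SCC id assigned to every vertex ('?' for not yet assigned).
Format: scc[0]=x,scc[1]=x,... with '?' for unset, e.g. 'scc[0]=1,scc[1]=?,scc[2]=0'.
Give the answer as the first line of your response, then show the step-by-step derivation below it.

scc[0]=?,scc[1]=?,scc[2]=?,scc[3]=?,scc[4]=?

step 1: low=(low[0]=0,low[1]=0,low[2]=1,low[3]=?,low[4]=?); scc=(scc[0]=?,scc[1]=?,scc[2]=?,scc[3]=?,scc[4]=?)
step 2: low=(low[0]=0,low[1]=0,low[2]=0,low[3]=?,low[4]=?); scc=(scc[0]=?,scc[1]=?,scc[2]=?,scc[3]=?,scc[4]=?)
step 3: low=(low[0]=0,low[1]=0,low[2]=0,low[3]=1,low[4]=1); scc=(scc[0]=?,scc[1]=?,scc[2]=?,scc[3]=?,scc[4]=?)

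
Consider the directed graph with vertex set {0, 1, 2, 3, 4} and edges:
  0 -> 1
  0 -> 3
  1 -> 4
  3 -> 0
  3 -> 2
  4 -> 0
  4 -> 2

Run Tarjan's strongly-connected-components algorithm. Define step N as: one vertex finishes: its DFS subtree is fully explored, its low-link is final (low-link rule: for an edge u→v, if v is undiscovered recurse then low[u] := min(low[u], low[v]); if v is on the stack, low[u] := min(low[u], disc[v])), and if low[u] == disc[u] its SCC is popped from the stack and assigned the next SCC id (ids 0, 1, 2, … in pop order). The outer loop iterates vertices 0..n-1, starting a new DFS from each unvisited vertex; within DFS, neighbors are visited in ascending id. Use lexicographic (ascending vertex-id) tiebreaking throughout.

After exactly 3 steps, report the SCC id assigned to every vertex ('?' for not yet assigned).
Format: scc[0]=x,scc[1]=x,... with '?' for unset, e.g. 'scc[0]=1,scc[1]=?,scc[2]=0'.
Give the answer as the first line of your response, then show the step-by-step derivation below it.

scc[0]=?,scc[1]=?,scc[2]=0,scc[3]=?,scc[4]=?

step 1: low=(low[0]=0,low[1]=1,low[2]=3,low[3]=?,low[4]=0); scc=(scc[0]=?,scc[1]=?,scc[2]=0,scc[3]=?,scc[4]=?)
step 2: low=(low[0]=0,low[1]=1,low[2]=3,low[3]=?,low[4]=0); scc=(scc[0]=?,scc[1]=?,scc[2]=0,scc[3]=?,scc[4]=?)
step 3: low=(low[0]=0,low[1]=0,low[2]=3,low[3]=?,low[4]=0); scc=(scc[0]=?,scc[1]=?,scc[2]=0,scc[3]=?,scc[4]=?)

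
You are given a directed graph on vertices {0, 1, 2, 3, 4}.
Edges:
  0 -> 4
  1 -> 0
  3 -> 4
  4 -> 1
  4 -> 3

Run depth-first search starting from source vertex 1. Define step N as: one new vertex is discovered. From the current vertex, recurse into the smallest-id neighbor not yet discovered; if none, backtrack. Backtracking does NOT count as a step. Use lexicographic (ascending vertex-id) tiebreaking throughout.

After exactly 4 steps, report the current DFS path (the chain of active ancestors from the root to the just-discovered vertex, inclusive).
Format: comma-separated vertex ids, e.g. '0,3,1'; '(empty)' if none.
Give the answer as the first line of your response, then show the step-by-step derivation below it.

1,0,4,3

step 1: discover 1; path=1; order=1
step 2: discover 0; path=1>0; order=1,0
step 3: discover 4; path=1>0>4; order=1,0,4
step 4: discover 3; path=1>0>4>3; order=1,0,4,3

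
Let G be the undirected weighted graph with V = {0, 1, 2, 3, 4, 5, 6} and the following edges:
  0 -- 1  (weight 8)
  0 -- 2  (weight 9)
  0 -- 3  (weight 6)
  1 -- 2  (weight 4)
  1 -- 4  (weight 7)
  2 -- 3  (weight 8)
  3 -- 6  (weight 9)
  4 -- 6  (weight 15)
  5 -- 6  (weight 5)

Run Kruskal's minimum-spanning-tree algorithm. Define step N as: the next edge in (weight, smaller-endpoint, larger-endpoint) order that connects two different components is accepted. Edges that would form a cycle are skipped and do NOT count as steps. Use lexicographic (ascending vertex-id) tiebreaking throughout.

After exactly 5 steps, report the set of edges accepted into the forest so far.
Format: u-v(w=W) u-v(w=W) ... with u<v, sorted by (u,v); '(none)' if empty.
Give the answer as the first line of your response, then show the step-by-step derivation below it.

0-1(w=8) 0-3(w=6) 1-2(w=4) 1-4(w=7) 5-6(w=5)

step 1: add edge 1-2 (w=4); MST = {1-2(w=4)}
step 2: add edge 5-6 (w=5); MST = {1-2(w=4) 5-6(w=5)}
step 3: add edge 0-3 (w=6); MST = {0-3(w=6) 1-2(w=4) 5-6(w=5)}
step 4: add edge 1-4 (w=7); MST = {0-3(w=6) 1-2(w=4) 1-4(w=7) 5-6(w=5)}
step 5: add edge 0-1 (w=8); MST = {0-1(w=8) 0-3(w=6) 1-2(w=4) 1-4(w=7) 5-6(w=5)}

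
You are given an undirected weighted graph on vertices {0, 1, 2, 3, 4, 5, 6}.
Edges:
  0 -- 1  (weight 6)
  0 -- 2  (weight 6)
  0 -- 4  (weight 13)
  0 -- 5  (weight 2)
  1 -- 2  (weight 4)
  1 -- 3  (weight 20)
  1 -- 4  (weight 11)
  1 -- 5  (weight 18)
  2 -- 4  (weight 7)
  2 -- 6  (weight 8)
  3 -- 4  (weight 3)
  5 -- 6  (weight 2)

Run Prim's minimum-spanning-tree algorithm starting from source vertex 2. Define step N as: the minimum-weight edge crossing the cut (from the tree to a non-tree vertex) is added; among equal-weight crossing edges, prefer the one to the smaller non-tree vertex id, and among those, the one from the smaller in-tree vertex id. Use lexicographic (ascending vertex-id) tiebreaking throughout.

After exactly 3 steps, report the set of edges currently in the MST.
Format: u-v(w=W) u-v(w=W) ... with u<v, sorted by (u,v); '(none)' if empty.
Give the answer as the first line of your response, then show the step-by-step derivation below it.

0-1(w=6) 0-5(w=2) 1-2(w=4)

step 1: add edge 1-2 (w=4); MST = {1-2(w=4)}
step 2: add edge 0-1 (w=6); MST = {0-1(w=6) 1-2(w=4)}
step 3: add edge 0-5 (w=2); MST = {0-1(w=6) 0-5(w=2) 1-2(w=4)}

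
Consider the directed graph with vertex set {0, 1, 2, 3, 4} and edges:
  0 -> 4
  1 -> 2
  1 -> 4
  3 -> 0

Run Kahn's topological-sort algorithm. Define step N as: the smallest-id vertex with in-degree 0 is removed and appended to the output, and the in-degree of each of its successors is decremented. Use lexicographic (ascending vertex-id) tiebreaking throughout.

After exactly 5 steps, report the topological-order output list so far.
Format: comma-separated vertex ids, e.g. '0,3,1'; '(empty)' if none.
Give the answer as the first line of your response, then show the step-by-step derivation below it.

1,2,3,0,4

step 1: output 1; order=[1]; indeg=(1,0,0,0,1)
step 2: output 2; order=[1,2]; indeg=(1,0,0,0,1)
step 3: output 3; order=[1,2,3]; indeg=(0,0,0,0,1)
step 4: output 0; order=[1,2,3,0]; indeg=(0,0,0,0,0)
step 5: output 4; order=[1,2,3,0,4]; indeg=(0,0,0,0,0)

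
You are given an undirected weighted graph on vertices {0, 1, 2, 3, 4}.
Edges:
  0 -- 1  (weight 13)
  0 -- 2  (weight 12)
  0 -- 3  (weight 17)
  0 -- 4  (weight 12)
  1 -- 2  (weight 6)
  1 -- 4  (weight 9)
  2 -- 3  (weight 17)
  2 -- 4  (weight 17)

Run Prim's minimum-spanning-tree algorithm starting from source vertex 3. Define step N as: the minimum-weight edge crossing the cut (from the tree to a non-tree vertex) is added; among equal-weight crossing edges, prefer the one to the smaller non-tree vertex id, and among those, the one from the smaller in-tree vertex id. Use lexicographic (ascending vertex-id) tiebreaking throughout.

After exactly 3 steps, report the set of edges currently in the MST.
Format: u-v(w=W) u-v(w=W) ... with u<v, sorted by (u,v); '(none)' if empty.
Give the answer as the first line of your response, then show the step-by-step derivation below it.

0-2(w=12) 0-3(w=17) 1-2(w=6)

step 1: add edge 0-3 (w=17); MST = {0-3(w=17)}
step 2: add edge 0-2 (w=12); MST = {0-2(w=12) 0-3(w=17)}
step 3: add edge 1-2 (w=6); MST = {0-2(w=12) 0-3(w=17) 1-2(w=6)}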